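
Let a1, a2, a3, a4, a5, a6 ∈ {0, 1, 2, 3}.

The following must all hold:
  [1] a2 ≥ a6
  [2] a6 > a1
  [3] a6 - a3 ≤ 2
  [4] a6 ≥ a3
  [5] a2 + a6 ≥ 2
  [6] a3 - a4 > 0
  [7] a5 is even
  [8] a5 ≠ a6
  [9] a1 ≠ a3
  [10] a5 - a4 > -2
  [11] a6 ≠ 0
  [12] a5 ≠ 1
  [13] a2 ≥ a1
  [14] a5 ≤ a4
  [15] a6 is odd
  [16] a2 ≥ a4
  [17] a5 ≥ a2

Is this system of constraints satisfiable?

Constraints 1, 4, 6, 14, and 17 give a3 ≤ a6, a6 ≤ a2, a2 ≤ a5, a5 ≤ a4, a4 < a3. Chaining: a3 ≤ a6 ≤ a2 ≤ a5 ≤ a4 < a3, which forces a3 < a3 — impossible.

Unsatisfiable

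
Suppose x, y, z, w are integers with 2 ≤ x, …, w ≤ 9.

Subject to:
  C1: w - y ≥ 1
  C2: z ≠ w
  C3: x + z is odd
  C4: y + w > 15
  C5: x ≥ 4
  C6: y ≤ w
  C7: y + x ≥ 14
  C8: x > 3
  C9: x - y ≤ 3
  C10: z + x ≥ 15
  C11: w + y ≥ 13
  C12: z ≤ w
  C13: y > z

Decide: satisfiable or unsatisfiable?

Setting (x, y, z, w) = (9, 7, 6, 9) satisfies everything: constraint 1: w - y = 2; constraint 4: y + w = 16, and the others follow.

Satisfiable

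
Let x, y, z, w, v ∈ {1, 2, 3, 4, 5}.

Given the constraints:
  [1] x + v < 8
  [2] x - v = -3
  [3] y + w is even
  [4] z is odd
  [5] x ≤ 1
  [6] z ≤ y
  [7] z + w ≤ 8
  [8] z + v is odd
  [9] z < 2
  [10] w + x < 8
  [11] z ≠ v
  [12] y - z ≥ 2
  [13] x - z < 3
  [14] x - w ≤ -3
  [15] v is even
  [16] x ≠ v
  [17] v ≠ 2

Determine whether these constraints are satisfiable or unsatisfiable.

Satisfiable

Try x = 1, y = 4, z = 1, w = 4, v = 4.
Check constraint 1: x + v = 5; constraint 2: x - v = -3; constraint 7: z + w = 5. The remaining constraints are straightforward to verify.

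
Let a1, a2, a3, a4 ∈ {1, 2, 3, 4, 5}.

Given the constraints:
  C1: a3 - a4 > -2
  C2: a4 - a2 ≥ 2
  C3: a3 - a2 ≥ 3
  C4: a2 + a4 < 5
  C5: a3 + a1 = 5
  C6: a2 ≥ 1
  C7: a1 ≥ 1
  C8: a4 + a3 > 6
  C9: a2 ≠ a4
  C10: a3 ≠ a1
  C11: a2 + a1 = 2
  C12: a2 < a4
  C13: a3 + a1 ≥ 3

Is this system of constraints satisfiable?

Satisfiable

One satisfying assignment is a1 = 1, a2 = 1, a3 = 4, a4 = 3.
For the less obvious constraints — constraint 1: a3 - a4 = 1; constraint 2: a4 - a2 = 2; constraint 3: a3 - a2 = 3 — and the others hold by inspection.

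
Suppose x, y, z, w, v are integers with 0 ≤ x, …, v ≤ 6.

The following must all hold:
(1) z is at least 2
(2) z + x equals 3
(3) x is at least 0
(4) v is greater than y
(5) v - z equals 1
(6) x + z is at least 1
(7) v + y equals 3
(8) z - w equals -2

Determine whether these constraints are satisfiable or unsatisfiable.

Satisfiable

The assignment x = 1, y = 0, z = 2, w = 4, v = 3 works:
  constraint 2 holds since z + x = 3.
  constraint 5 holds since v - z = 1.
The rest check out directly.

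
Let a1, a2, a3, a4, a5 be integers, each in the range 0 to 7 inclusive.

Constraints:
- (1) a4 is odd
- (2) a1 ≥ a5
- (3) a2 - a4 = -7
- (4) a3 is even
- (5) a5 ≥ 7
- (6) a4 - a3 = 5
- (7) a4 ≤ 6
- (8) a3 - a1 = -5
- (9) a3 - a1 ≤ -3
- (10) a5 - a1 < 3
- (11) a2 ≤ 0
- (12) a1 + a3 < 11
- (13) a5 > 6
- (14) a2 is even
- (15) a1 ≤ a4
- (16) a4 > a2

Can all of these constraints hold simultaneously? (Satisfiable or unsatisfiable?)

Unsatisfiable

From constraints 2 and 5: a1 ≥ a5 and a5 ≥ 7, so a1 ≥ 7. From constraints 7 and 15: a1 ≤ a4 and a4 ≤ 6, so a1 ≤ 6. But 6 < 7, so no value of a1 works.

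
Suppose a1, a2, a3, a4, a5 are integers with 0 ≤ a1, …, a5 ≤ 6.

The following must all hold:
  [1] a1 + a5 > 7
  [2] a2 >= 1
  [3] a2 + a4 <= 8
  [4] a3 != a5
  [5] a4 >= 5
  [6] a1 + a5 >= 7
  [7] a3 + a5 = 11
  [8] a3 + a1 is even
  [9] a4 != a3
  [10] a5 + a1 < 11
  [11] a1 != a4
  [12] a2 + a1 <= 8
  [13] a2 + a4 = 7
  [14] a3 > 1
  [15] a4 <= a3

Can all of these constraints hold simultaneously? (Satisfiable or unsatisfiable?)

Satisfiable

Try a1 = 4, a2 = 2, a3 = 6, a4 = 5, a5 = 5.
Check constraint 1: a1 + a5 = 9; constraint 3: a2 + a4 = 7; constraint 6: a1 + a5 = 9. The remaining constraints are straightforward to verify.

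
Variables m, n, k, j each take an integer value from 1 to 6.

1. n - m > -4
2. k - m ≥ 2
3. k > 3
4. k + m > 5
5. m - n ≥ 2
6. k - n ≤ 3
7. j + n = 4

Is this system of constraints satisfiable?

Unsatisfiable

Constraints 2, 5, and 6 give k − m ≥ 2, m − n ≥ 2, n − k ≥ -3.
Adding all 3 inequalities: the left sides telescope to 0, and the right sides sum to 2 + 2 + (-3) = 1. So 0 ≥ 1, which is false.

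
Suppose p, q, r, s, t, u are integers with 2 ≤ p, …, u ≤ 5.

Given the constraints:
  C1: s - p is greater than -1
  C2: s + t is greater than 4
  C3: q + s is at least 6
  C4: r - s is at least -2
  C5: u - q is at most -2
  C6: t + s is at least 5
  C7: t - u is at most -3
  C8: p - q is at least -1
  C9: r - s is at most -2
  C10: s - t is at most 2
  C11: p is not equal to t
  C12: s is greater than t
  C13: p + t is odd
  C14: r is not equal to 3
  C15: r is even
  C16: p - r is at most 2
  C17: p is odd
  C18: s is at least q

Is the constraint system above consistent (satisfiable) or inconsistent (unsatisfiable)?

Unsatisfiable

Constraints 5, 7, 8, 9, 10, and 16 give t − s ≥ -2, s − r ≥ 2, r − p ≥ -2, p − q ≥ -1, q − u ≥ 2, u − t ≥ 3.
Adding all 6 inequalities: the left sides telescope to 0, and the right sides sum to (-2) + 2 + (-2) + (-1) + 2 + 3 = 2. So 0 ≥ 2, which is false.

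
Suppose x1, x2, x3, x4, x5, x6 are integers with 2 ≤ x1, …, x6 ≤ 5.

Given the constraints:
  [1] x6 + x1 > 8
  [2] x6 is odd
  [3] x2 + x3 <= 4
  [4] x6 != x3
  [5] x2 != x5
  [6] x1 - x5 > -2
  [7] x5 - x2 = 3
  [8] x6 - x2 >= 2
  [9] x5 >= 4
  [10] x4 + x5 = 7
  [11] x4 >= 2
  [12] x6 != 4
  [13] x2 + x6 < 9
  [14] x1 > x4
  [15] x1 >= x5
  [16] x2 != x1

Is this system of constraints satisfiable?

The assignment x1 = 5, x2 = 2, x3 = 2, x4 = 2, x5 = 5, x6 = 5 works:
  constraint 1 holds since x6 + x1 = 10.
  constraint 3 holds since x2 + x3 = 4.
  constraint 6 holds since x1 - x5 = 0.
The rest check out directly.

Satisfiable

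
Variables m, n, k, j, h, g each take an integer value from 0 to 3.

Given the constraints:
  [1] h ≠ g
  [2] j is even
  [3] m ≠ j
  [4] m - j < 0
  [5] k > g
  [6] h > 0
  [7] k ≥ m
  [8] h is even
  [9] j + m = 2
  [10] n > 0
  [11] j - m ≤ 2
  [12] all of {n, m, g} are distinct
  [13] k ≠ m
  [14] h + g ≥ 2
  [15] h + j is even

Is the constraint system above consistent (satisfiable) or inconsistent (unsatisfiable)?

Satisfiable

The assignment m = 0, n = 3, k = 2, j = 2, h = 2, g = 1 works:
  constraint 4 holds since m - j = -2.
  constraint 9 holds since j + m = 2.
  constraint 11 holds since j - m = 2.
The rest check out directly.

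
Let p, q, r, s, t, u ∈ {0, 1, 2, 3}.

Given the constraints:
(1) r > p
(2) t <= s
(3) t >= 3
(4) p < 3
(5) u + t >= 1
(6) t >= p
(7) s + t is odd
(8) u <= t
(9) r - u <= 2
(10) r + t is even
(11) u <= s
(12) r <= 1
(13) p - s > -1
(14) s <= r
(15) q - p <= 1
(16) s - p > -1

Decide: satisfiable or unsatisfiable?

Unsatisfiable

From constraints 2 and 3: s ≥ t and t ≥ 3, so s ≥ 3. From constraints 12 and 14: s ≤ r and r ≤ 1, so s ≤ 1. But 1 < 3, so no value of s works.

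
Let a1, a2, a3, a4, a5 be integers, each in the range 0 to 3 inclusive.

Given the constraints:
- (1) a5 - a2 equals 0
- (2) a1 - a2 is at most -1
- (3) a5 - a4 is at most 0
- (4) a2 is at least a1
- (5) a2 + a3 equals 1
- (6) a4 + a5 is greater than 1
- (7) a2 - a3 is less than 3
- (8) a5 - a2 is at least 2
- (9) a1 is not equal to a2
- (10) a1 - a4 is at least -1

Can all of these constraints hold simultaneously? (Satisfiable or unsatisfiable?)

Unsatisfiable

Constraints 2, 3, 8, and 10 give a1 − a4 ≥ -1, a4 − a5 ≥ 0, a5 − a2 ≥ 2, a2 − a1 ≥ 1.
Adding all 4 inequalities: the left sides telescope to 0, and the right sides sum to (-1) + 0 + 2 + 1 = 2. So 0 ≥ 2, which is false.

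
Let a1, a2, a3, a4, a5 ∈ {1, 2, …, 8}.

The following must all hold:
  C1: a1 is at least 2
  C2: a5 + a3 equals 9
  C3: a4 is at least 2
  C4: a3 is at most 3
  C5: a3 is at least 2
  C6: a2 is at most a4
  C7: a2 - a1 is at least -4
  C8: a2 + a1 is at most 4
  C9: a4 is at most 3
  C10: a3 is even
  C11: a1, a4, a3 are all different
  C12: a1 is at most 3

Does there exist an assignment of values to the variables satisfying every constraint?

Constraints 1, 3, 4, 5, 9, and 12 confine each of a1, a4, a3 to the 2 values {2, 3}.
Constraint 11 requires all 3 of them to be distinct, but only 2 values are available — impossible by the pigeonhole principle.

Unsatisfiable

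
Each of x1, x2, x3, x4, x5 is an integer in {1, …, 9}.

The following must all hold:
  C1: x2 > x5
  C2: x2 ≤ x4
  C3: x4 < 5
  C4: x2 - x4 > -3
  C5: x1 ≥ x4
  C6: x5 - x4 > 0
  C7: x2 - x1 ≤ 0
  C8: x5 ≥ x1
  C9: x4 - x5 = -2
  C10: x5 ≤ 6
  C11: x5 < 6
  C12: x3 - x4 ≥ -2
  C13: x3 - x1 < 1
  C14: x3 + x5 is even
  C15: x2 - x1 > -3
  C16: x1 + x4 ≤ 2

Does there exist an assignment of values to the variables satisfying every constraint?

Unsatisfiable

Constraints 1, 2, and 6 give x5 < x2, x2 ≤ x4, x4 < x5. Chaining: x5 < x2 ≤ x4 < x5, which forces x5 < x5 — impossible.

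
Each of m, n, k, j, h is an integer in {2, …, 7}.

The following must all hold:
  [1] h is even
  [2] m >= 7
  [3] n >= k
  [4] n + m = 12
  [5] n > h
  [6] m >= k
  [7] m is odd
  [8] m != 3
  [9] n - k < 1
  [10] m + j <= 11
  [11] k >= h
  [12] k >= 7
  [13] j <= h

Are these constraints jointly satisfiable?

Unsatisfiable

From constraints 3 and 12: n ≥ k ≥ 7. From constraint 2: m ≥ 7. Hence n + m ≥ 14. But constraint 4 requires n + m = 12, and 12 < 14. Contradiction.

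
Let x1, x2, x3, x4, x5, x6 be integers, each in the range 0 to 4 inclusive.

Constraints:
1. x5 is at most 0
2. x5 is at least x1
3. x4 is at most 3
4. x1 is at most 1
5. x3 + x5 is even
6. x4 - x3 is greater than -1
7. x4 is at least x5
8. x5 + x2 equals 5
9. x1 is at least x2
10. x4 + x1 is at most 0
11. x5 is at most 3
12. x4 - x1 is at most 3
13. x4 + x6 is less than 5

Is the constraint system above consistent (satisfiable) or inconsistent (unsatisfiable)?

From constraint 11: x5 ≤ 3. From constraints 4 and 9: x2 ≤ x1 ≤ 1. Hence x5 + x2 ≤ 4. But constraint 8 requires x5 + x2 = 5, and 5 > 4. Contradiction.

Unsatisfiable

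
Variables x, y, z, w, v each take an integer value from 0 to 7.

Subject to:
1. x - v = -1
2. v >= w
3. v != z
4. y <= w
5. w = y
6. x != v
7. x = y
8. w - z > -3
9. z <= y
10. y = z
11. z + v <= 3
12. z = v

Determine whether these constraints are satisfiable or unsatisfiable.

From constraints 7, 10, and 12, x = y = z = v, so x = v. But constraint 6 says x ≠ v. Contradiction.

Unsatisfiable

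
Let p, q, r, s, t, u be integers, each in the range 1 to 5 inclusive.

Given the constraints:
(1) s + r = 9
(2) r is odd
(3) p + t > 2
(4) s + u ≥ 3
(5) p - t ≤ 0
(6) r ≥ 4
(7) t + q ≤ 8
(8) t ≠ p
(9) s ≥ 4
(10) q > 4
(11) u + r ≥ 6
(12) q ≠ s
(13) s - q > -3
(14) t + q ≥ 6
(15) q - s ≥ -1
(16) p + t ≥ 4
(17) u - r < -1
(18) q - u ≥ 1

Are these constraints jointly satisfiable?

Satisfiable

Take p = 1, q = 5, r = 5, s = 4, t = 3, u = 1. Then constraint 1: s + r = 9; constraint 3: p + t = 4, and every other listed constraint is also met.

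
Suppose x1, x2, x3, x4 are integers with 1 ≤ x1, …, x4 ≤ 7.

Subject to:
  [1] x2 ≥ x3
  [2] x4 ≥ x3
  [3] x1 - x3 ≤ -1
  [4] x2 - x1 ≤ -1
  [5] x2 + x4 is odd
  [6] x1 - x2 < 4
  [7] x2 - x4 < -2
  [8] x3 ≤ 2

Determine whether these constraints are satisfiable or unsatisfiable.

Constraints 1, 3, and 4 give x1 < x3, x3 ≤ x2, x2 < x1. Chaining: x1 < x3 ≤ x2 < x1, which forces x1 < x1 — impossible.

Unsatisfiable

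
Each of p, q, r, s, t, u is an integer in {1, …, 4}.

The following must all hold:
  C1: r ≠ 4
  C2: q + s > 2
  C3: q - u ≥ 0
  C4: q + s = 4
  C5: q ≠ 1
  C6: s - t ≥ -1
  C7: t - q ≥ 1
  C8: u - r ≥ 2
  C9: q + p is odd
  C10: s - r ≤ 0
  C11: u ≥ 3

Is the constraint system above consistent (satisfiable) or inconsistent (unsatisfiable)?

Constraints 3, 6, 7, 8, and 10 give q − u ≥ 0, u − r ≥ 2, r − s ≥ 0, s − t ≥ -1, t − q ≥ 1.
Adding all 5 inequalities: the left sides telescope to 0, and the right sides sum to 0 + 2 + 0 + (-1) + 1 = 2. So 0 ≥ 2, which is false.

Unsatisfiable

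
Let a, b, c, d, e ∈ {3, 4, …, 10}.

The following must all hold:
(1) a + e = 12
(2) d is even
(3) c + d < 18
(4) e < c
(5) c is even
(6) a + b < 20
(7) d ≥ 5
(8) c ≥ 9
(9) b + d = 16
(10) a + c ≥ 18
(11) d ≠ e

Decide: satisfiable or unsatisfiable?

Try a = 8, b = 10, c = 10, d = 6, e = 4.
Check constraint 1: a + e = 12; constraint 3: c + d = 16; constraint 6: a + b = 18. The remaining constraints are straightforward to verify.

Satisfiable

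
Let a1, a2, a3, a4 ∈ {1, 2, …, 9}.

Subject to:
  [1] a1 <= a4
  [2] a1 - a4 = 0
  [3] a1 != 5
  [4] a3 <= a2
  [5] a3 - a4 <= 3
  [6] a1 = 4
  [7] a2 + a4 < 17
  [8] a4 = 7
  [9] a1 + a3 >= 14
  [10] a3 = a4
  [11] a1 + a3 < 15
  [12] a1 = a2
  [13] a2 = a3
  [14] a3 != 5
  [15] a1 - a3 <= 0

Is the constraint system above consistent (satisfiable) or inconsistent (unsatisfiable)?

Unsatisfiable

Constraint 6 fixes a1 = 4 and constraint 8 fixes a4 = 7. Constraints 10, 12, and 13 give a1 = a2 = a3 = a4, so a1 = a4. But 4 ≠ 7 — contradiction.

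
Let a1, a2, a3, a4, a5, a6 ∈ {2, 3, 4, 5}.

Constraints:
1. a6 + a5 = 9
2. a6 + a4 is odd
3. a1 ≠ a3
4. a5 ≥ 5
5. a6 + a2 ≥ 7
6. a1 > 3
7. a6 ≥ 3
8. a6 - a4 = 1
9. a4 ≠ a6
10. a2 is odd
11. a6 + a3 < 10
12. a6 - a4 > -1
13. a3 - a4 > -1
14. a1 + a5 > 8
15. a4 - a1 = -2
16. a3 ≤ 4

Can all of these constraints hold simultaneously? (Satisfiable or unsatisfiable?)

Satisfiable

Take a1 = 5, a2 = 5, a3 = 3, a4 = 3, a5 = 5, a6 = 4. Then constraint 1: a6 + a5 = 9; constraint 5: a6 + a2 = 9; constraint 8: a6 - a4 = 1, and every other listed constraint is also met.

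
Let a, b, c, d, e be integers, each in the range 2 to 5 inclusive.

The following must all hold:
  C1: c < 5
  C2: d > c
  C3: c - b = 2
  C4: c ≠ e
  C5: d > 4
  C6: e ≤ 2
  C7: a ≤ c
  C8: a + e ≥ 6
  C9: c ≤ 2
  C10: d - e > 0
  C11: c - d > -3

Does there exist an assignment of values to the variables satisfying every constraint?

From constraints 7 and 9: a ≤ c ≤ 2. From constraint 6: e ≤ 2. Hence a + e ≤ 4. But constraint 8 requires a + e ≥ 6, and 6 > 4. Contradiction.

Unsatisfiable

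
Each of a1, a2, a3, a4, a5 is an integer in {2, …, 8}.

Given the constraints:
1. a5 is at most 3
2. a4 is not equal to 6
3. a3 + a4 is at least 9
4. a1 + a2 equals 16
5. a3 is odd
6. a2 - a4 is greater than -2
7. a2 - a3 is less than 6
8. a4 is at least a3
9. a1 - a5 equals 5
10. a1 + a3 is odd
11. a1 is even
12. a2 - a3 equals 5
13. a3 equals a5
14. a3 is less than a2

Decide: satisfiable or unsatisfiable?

Try a1 = 8, a2 = 8, a3 = 3, a4 = 8, a5 = 3.
Check constraint 3: a3 + a4 = 11; constraint 4: a1 + a2 = 16; constraint 6: a2 - a4 = 0. The remaining constraints are straightforward to verify.

Satisfiable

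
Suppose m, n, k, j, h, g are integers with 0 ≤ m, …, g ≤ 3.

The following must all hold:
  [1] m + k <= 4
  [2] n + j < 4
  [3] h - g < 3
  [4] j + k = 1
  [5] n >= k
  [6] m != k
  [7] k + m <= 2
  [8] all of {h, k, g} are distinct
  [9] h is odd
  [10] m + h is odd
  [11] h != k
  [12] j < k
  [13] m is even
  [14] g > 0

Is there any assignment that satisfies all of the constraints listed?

Satisfiable

One satisfying assignment is m = 0, n = 3, k = 1, j = 0, h = 3, g = 2.
For the less obvious constraints — constraint 1: m + k = 1; constraint 2: n + j = 3 — and the others hold by inspection.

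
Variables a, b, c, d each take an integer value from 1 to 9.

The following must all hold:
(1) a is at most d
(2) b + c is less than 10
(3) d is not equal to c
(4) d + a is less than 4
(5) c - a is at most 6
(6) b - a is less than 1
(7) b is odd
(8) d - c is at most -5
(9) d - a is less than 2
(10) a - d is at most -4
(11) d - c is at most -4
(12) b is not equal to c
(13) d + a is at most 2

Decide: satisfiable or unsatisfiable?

Unsatisfiable

Constraints 5, 10, and 11 give d − a ≥ 4, a − c ≥ -6, c − d ≥ 4.
Adding all 3 inequalities: the left sides telescope to 0, and the right sides sum to 4 + (-6) + 4 = 2. So 0 ≥ 2, which is false.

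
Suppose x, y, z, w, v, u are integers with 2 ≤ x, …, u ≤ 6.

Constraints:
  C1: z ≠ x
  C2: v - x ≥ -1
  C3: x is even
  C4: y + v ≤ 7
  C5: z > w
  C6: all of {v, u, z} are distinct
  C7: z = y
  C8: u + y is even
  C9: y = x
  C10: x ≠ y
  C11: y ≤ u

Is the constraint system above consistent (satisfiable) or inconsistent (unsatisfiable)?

From constraints 7 and 9, z = y = x, so z = x. But constraint 1 says z ≠ x. Contradiction.

Unsatisfiable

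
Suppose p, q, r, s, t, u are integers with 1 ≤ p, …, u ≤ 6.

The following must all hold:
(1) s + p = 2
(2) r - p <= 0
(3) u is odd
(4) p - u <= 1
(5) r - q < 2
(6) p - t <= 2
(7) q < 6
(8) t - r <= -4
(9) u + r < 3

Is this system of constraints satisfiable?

Constraints 2, 6, and 8 give r − t ≥ 4, t − p ≥ -2, p − r ≥ 0.
Adding all 3 inequalities: the left sides telescope to 0, and the right sides sum to 4 + (-2) + 0 = 2. So 0 ≥ 2, which is false.

Unsatisfiable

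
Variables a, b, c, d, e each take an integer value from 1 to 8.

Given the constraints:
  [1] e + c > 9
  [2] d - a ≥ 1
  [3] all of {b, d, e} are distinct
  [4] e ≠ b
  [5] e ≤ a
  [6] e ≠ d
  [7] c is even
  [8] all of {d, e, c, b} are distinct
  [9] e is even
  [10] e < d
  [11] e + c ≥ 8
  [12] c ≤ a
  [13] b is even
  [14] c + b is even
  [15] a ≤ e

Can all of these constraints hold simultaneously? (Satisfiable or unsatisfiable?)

The assignment a = 6, b = 2, c = 4, d = 8, e = 6 works:
  constraint 1 holds since e + c = 10.
  constraint 2 holds since d - a = 2.
The rest check out directly.

Satisfiable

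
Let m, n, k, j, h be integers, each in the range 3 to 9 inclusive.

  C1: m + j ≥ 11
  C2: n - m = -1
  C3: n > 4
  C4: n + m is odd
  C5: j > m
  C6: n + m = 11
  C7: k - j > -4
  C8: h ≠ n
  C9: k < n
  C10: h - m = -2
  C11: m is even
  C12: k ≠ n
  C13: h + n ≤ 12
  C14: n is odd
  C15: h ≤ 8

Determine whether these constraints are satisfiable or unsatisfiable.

Satisfiable

Try m = 6, n = 5, k = 4, j = 7, h = 4.
Check constraint 1: m + j = 13; constraint 2: n - m = -1. The remaining constraints are straightforward to verify.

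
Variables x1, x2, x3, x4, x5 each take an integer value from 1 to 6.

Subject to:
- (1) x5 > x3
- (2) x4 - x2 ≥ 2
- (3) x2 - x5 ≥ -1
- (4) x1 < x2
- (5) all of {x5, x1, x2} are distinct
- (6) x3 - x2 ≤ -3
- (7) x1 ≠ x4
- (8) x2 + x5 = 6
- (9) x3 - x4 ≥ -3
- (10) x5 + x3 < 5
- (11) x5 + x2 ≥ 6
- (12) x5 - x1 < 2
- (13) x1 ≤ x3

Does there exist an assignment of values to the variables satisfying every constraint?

Constraints 2, 6, and 9 give x4 − x2 ≥ 2, x2 − x3 ≥ 3, x3 − x4 ≥ -3.
Adding all 3 inequalities: the left sides telescope to 0, and the right sides sum to 2 + 3 + (-3) = 2. So 0 ≥ 2, which is false.

Unsatisfiable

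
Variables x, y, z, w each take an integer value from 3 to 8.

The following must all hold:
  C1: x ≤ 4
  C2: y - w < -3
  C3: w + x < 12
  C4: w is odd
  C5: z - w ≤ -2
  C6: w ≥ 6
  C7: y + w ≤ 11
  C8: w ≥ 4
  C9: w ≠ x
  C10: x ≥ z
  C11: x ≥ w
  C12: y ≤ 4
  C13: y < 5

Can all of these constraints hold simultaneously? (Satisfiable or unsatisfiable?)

Unsatisfiable

From constraints 6 and 11: x ≥ w and w ≥ 6, so x ≥ 6. From constraint 1: x ≤ 4. But 4 < 6, so no value of x works.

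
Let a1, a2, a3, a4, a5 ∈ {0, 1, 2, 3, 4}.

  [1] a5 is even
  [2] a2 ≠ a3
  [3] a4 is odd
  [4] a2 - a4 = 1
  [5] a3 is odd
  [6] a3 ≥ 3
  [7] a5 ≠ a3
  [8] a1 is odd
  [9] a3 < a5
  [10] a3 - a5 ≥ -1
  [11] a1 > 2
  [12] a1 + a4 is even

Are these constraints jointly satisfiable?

Satisfiable

Take a1 = 3, a2 = 4, a3 = 3, a4 = 3, a5 = 4. Then constraint 4: a2 - a4 = 1; constraint 10: a3 - a5 = -1, and every other listed constraint is also met.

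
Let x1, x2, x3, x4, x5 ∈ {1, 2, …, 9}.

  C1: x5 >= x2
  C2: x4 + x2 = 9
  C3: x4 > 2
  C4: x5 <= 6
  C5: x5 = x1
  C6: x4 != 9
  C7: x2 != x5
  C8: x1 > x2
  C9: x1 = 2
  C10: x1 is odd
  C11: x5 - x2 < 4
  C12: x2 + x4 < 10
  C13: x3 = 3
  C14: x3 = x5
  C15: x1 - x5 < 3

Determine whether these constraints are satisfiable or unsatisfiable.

Constraint 13 fixes x3 = 3 and constraint 9 fixes x1 = 2. Constraints 5 and 14 give x3 = x5 = x1, so x3 = x1. But 3 ≠ 2 — contradiction.

Unsatisfiable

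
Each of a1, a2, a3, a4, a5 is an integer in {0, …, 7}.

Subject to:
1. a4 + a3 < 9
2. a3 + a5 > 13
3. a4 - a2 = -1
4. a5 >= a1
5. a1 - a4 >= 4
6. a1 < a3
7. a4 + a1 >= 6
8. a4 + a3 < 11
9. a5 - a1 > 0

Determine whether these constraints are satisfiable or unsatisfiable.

Try a1 = 6, a2 = 2, a3 = 7, a4 = 1, a5 = 7.
Check constraint 1: a4 + a3 = 8; constraint 2: a3 + a5 = 14. The remaining constraints are straightforward to verify.

Satisfiable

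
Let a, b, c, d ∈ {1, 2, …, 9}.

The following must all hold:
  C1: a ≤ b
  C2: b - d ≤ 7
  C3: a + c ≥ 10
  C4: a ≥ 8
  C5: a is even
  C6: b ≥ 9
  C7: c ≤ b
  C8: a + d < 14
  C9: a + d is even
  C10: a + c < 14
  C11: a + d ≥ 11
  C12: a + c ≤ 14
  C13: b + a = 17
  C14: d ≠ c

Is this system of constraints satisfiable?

The assignment a = 8, b = 9, c = 3, d = 4 works:
  constraint 2 holds since b - d = 5.
  constraint 3 holds since a + c = 11.
The rest check out directly.

Satisfiable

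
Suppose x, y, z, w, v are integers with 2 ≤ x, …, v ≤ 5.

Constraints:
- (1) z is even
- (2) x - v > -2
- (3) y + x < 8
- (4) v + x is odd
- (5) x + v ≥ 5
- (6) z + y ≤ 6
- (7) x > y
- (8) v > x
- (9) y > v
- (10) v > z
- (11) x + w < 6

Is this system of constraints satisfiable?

Constraints 7, 8, and 9 give y < x, x < v, v < y. Chaining: y < x < v < y, which forces y < y — impossible.

Unsatisfiable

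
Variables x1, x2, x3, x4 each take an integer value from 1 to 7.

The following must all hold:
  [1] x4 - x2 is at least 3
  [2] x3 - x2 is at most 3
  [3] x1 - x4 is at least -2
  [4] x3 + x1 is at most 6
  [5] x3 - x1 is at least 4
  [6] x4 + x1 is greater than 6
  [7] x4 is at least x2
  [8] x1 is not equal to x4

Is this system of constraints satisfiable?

Constraints 1, 2, 3, and 5 give x1 − x4 ≥ -2, x4 − x2 ≥ 3, x2 − x3 ≥ -3, x3 − x1 ≥ 4.
Adding all 4 inequalities: the left sides telescope to 0, and the right sides sum to (-2) + 3 + (-3) + 4 = 2. So 0 ≥ 2, which is false.

Unsatisfiable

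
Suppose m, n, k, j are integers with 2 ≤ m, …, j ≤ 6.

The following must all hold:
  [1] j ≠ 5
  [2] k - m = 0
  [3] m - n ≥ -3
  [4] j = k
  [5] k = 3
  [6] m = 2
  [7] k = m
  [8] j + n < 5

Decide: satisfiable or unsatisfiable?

Unsatisfiable

Constraint 5 fixes k = 3 and constraint 6 fixes m = 2, but constraint 7 requires k = m. Since 3 ≠ 2, contradiction.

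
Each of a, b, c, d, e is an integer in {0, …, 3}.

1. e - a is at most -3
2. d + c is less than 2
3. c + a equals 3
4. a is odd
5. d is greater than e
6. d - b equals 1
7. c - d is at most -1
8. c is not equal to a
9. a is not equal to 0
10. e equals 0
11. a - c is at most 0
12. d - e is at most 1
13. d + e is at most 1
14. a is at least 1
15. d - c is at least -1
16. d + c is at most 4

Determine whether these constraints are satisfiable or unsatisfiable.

Constraints 1, 11, 12, and 15 give e − d ≥ -1, d − c ≥ -1, c − a ≥ 0, a − e ≥ 3.
Adding all 4 inequalities: the left sides telescope to 0, and the right sides sum to (-1) + (-1) + 0 + 3 = 1. So 0 ≥ 1, which is false.

Unsatisfiable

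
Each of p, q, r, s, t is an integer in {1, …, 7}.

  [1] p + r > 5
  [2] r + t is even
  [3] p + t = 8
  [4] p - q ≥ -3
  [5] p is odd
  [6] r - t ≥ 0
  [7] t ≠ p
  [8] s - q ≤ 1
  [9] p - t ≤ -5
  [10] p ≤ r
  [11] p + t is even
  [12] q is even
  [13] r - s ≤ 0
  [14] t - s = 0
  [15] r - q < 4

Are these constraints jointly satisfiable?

Constraints 4, 6, 8, 9, and 13 give p − q ≥ -3, q − s ≥ -1, s − r ≥ 0, r − t ≥ 0, t − p ≥ 5.
Adding all 5 inequalities: the left sides telescope to 0, and the right sides sum to (-3) + (-1) + 0 + 0 + 5 = 1. So 0 ≥ 1, which is false.

Unsatisfiable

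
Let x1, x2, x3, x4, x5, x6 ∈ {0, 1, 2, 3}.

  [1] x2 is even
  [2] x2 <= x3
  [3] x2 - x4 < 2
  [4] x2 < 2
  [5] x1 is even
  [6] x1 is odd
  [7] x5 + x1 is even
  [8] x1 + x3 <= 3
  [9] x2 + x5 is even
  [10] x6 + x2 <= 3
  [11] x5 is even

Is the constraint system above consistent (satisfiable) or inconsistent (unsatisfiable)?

Unsatisfiable

Constraint 11 makes x5 even and constraint 6 makes x1 odd, so x5 + x1 must be odd. Constraint 7 says x5 + x1 is even — contradiction.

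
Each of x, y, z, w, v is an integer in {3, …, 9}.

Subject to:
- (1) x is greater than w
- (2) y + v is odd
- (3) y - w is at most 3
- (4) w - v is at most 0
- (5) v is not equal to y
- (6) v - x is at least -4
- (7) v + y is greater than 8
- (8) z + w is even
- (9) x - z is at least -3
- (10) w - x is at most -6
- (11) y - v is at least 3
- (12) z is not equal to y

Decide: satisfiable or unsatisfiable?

Constraints 3, 6, 10, and 11 give w − y ≥ -3, y − v ≥ 3, v − x ≥ -4, x − w ≥ 6.
Adding all 4 inequalities: the left sides telescope to 0, and the right sides sum to (-3) + 3 + (-4) + 6 = 2. So 0 ≥ 2, which is false.

Unsatisfiable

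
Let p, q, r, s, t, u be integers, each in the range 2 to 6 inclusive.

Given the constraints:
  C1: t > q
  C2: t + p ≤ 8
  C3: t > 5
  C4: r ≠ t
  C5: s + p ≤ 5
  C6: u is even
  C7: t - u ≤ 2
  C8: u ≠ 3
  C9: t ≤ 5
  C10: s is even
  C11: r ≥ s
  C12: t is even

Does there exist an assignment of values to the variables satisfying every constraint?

Unsatisfiable

From constraint 3: t ≥ 6. From constraint 9: t ≤ 5. But 5 < 6, so no value of t works.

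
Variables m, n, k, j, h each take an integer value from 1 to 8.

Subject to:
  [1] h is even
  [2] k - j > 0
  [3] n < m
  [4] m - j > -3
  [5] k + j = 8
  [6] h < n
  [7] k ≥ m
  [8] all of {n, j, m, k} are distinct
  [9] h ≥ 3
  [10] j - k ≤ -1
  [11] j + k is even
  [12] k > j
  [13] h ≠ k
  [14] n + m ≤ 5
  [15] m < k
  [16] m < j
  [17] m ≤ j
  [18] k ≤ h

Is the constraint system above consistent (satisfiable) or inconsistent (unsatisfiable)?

Constraints 2, 3, 6, 16, and 18 give j < k, k ≤ h, h < n, n < m, m < j. Chaining: j < k ≤ h < n < m < j, which forces j < j — impossible.

Unsatisfiable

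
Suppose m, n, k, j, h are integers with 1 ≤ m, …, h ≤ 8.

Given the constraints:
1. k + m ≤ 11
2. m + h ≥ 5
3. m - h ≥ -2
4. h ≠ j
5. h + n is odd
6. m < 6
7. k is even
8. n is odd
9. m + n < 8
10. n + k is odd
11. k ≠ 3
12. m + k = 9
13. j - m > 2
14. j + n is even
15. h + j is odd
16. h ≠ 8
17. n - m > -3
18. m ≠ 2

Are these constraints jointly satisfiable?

Try m = 3, n = 3, k = 6, j = 7, h = 4.
Check constraint 1: k + m = 9; constraint 2: m + h = 7. The remaining constraints are straightforward to verify.

Satisfiable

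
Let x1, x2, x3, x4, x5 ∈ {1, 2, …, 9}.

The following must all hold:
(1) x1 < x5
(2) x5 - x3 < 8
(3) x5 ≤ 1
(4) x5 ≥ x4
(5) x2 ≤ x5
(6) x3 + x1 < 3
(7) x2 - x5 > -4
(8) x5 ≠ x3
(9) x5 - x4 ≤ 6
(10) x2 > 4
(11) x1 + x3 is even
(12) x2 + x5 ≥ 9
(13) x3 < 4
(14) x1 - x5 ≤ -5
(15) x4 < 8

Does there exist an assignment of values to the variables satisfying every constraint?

From constraint 10: x2 ≥ 5. From constraints 3 and 5: x2 ≤ x5 and x5 ≤ 1, so x2 ≤ 1. But 1 < 5, so no value of x2 works.

Unsatisfiable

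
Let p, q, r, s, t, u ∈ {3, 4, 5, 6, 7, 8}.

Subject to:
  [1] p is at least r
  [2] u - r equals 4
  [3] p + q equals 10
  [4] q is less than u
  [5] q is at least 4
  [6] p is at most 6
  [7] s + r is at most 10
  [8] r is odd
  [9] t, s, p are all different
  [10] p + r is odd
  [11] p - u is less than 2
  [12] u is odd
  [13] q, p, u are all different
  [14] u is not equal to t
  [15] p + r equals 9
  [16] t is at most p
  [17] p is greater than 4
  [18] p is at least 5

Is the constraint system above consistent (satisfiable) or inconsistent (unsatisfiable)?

The assignment p = 6, q = 4, r = 3, s = 5, t = 3, u = 7 works:
  constraint 2 holds since u - r = 4.
  constraint 3 holds since p + q = 10.
  constraint 7 holds since s + r = 8.
The rest check out directly.

Satisfiable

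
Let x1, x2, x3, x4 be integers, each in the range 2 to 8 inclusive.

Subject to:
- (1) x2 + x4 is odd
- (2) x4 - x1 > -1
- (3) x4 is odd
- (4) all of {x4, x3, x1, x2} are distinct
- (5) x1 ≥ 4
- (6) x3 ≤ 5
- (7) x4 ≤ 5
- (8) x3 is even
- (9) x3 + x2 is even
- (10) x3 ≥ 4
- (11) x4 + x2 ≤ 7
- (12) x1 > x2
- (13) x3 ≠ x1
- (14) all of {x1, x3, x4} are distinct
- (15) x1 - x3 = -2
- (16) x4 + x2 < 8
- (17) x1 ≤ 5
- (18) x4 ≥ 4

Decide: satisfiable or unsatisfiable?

Constraints 5, 6, 7, 10, 17, and 18 confine each of x1, x3, x4 to the 2 values {4, 5}.
Constraint 14 requires all 3 of them to be distinct, but only 2 values are available — impossible by the pigeonhole principle.

Unsatisfiable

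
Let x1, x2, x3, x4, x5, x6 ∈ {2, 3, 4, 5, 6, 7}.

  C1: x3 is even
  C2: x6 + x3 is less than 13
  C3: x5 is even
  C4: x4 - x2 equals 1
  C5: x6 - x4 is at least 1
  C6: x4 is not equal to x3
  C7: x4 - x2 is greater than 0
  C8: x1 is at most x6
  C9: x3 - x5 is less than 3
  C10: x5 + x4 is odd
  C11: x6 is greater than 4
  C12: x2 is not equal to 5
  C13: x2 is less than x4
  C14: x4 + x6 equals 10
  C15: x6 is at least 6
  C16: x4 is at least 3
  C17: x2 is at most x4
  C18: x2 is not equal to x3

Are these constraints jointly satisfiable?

Satisfiable

One satisfying assignment is x1 = 7, x2 = 2, x3 = 4, x4 = 3, x5 = 2, x6 = 7.
For the less obvious constraints — constraint 2: x6 + x3 = 11; constraint 4: x4 - x2 = 1 — and the others hold by inspection.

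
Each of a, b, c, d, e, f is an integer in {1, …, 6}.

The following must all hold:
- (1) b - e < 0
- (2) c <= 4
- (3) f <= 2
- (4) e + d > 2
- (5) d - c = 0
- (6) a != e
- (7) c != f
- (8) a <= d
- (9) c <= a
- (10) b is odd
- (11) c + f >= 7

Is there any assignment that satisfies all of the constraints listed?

From constraint 2: c ≤ 4. From constraint 3: f ≤ 2. Hence c + f ≤ 6. But constraint 11 requires c + f ≥ 7, and 7 > 6. Contradiction.

Unsatisfiable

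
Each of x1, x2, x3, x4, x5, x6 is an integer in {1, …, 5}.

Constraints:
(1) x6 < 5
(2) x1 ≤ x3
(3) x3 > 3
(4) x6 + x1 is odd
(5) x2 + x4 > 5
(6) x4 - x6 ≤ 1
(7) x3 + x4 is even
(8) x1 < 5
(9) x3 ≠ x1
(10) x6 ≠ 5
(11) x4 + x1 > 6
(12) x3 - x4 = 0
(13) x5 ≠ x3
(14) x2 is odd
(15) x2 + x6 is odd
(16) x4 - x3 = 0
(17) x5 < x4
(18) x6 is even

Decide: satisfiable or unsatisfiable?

Take x1 = 3, x2 = 1, x3 = 5, x4 = 5, x5 = 4, x6 = 4. Then constraint 5: x2 + x4 = 6; constraint 6: x4 - x6 = 1, and every other listed constraint is also met.

Satisfiable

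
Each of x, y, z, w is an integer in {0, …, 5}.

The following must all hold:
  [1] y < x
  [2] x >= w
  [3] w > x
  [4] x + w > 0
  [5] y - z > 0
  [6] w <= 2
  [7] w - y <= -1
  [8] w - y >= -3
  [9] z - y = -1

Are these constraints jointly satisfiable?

Unsatisfiable

Constraints 1, 3, and 7 give y < x, x < w, w < y. Chaining: y < x < w < y, which forces y < y — impossible.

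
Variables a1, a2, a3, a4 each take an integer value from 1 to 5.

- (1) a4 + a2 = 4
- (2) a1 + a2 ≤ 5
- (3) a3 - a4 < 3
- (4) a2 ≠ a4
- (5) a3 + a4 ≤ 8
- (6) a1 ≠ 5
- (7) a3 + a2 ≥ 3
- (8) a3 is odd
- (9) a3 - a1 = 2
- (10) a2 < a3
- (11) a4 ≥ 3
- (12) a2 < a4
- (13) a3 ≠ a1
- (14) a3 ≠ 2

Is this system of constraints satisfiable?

Take a1 = 1, a2 = 1, a3 = 3, a4 = 3. Then constraint 1: a4 + a2 = 4; constraint 2: a1 + a2 = 2, and every other listed constraint is also met.

Satisfiable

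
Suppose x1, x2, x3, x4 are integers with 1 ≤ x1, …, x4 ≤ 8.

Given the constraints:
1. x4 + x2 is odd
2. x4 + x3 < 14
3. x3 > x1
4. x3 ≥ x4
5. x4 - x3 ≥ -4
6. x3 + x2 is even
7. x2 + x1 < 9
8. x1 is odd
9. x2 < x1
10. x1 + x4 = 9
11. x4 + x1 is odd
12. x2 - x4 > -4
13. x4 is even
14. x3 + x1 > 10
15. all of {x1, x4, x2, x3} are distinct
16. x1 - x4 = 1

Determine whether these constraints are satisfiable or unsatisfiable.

Satisfiable

Try x1 = 5, x2 = 3, x3 = 7, x4 = 4.
Check constraint 2: x4 + x3 = 11; constraint 5: x4 - x3 = -3; constraint 7: x2 + x1 = 8. The remaining constraints are straightforward to verify.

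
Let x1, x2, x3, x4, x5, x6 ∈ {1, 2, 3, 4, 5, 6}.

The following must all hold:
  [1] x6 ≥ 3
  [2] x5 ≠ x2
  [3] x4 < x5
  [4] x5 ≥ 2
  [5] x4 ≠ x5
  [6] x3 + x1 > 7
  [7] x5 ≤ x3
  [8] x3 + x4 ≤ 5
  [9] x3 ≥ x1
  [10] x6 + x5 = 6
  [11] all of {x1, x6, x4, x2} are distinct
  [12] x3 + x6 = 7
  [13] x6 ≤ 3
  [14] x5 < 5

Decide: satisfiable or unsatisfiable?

Satisfiable

Try x1 = 4, x2 = 5, x3 = 4, x4 = 1, x5 = 3, x6 = 3.
Check constraint 6: x3 + x1 = 8; constraint 8: x3 + x4 = 5; constraint 10: x6 + x5 = 6. The remaining constraints are straightforward to verify.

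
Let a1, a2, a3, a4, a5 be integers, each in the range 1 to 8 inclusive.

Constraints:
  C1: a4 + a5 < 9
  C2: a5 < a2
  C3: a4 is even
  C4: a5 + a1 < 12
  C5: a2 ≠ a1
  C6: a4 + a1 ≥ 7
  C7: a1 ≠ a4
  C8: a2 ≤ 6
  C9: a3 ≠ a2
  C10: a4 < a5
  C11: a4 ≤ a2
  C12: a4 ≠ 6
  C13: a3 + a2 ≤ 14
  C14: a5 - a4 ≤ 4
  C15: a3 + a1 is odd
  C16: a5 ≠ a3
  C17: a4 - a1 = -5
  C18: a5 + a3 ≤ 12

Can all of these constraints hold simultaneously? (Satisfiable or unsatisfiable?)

Take a1 = 7, a2 = 6, a3 = 8, a4 = 2, a5 = 4. Then constraint 1: a4 + a5 = 6; constraint 4: a5 + a1 = 11, and every other listed constraint is also met.

Satisfiable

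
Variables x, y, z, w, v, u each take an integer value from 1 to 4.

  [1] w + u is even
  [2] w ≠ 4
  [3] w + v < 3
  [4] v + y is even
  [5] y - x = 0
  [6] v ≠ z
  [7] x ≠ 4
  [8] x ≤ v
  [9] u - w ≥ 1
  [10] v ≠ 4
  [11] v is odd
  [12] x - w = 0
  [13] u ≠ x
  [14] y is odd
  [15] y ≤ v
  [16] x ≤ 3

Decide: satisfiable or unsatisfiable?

The assignment x = 1, y = 1, z = 4, w = 1, v = 1, u = 3 works:
  constraint 3 holds since w + v = 2.
  constraint 5 holds since y - x = 0.
The rest check out directly.

Satisfiable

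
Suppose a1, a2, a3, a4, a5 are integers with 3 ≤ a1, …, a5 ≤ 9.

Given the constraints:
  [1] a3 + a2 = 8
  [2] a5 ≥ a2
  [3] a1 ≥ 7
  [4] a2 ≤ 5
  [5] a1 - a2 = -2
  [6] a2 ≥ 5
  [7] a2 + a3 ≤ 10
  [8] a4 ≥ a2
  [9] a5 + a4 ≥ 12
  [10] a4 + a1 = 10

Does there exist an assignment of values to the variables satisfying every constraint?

Unsatisfiable

From constraints 6 and 8: a4 ≥ a2 ≥ 5. From constraint 3: a1 ≥ 7. Hence a4 + a1 ≥ 12. But constraint 10 requires a4 + a1 = 10, and 10 < 12. Contradiction.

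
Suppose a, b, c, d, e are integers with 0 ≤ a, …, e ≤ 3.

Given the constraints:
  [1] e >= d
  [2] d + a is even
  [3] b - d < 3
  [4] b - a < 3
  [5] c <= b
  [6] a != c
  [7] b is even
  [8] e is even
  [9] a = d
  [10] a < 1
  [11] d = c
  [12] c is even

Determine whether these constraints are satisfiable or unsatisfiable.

Unsatisfiable

From constraints 9 and 11, a = d = c, so a = c. But constraint 6 says a ≠ c. Contradiction.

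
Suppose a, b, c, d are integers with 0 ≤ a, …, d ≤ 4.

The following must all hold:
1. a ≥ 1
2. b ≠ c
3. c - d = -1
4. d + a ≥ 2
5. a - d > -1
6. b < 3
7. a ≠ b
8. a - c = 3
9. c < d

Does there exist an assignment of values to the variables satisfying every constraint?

Satisfiable

Setting (a, b, c, d) = (3, 2, 0, 1) satisfies everything: constraint 3: c - d = -1; constraint 4: d + a = 4, and the others follow.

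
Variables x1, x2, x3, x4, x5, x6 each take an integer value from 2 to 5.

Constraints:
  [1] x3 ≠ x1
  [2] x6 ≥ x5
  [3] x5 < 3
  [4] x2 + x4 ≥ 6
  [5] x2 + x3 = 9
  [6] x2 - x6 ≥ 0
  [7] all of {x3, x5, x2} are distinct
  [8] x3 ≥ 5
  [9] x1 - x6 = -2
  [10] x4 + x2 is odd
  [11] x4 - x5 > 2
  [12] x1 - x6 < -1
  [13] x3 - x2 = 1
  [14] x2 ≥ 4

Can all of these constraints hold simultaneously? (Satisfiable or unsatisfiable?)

Satisfiable

The assignment x1 = 2, x2 = 4, x3 = 5, x4 = 5, x5 = 2, x6 = 4 works:
  constraint 4 holds since x2 + x4 = 9.
  constraint 5 holds since x2 + x3 = 9.
  constraint 6 holds since x2 - x6 = 0.
The rest check out directly.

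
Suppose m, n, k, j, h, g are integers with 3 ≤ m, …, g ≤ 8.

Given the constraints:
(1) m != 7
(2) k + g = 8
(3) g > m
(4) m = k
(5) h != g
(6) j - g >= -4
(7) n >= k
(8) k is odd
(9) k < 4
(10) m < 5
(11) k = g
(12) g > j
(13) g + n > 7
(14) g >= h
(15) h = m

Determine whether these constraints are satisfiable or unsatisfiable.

Unsatisfiable

From constraints 4, 11, and 15, h = m = k = g, so h = g. But constraint 5 says h ≠ g. Contradiction.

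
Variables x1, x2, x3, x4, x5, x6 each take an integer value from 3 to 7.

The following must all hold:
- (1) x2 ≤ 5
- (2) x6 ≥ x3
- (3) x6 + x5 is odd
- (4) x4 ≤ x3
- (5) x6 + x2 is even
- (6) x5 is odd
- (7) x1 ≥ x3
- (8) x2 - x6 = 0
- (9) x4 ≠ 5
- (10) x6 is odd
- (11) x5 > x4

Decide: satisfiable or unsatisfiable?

Unsatisfiable

Constraint 10 makes x6 odd and constraint 6 makes x5 odd, so x6 + x5 must be even. Constraint 3 says x6 + x5 is odd — contradiction.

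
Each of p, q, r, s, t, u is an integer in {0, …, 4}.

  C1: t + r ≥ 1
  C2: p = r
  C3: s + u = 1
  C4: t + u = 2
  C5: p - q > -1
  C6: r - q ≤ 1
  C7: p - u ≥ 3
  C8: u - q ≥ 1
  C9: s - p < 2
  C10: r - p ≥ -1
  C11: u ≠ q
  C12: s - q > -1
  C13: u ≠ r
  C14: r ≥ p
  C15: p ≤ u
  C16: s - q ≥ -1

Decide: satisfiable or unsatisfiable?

Constraints 6, 7, 8, and 10 give p − u ≥ 3, u − q ≥ 1, q − r ≥ -1, r − p ≥ -1.
Adding all 4 inequalities: the left sides telescope to 0, and the right sides sum to 3 + 1 + (-1) + (-1) = 2. So 0 ≥ 2, which is false.

Unsatisfiable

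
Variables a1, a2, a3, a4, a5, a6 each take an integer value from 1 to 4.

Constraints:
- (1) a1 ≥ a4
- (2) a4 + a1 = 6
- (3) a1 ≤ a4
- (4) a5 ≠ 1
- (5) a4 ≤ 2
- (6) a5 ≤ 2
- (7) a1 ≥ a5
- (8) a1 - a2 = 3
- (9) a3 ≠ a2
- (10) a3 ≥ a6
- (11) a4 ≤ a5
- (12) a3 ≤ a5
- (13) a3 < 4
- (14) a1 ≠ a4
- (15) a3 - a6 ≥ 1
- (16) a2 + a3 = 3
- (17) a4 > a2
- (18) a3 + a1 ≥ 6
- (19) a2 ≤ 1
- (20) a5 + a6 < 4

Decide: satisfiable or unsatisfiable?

From constraints 6 and 12: a3 ≤ a5 ≤ 2. From constraints 3 and 5: a1 ≤ a4 ≤ 2. Hence a3 + a1 ≤ 4. But constraint 18 requires a3 + a1 ≥ 6, and 6 > 4. Contradiction.

Unsatisfiable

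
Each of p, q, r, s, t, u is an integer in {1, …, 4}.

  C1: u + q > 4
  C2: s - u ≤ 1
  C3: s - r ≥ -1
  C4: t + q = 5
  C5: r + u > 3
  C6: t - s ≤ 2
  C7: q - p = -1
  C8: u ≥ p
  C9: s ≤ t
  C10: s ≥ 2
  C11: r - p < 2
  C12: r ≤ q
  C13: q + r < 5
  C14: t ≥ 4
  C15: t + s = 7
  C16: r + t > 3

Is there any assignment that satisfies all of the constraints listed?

Setting (p, q, r, s, t, u) = (2, 1, 1, 3, 4, 4) satisfies everything: constraint 1: u + q = 5; constraint 2: s - u = -1; constraint 3: s - r = 2, and the others follow.

Satisfiable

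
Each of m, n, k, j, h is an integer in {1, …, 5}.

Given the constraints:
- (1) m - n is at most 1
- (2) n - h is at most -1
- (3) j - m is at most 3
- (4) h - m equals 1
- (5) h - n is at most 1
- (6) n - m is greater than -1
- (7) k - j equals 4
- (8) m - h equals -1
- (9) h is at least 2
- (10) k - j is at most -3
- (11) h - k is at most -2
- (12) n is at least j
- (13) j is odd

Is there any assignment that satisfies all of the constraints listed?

Unsatisfiable

Constraints 1, 2, 3, 10, and 11 give n − m ≥ -1, m − j ≥ -3, j − k ≥ 3, k − h ≥ 2, h − n ≥ 1.
Adding all 5 inequalities: the left sides telescope to 0, and the right sides sum to (-1) + (-3) + 3 + 2 + 1 = 2. So 0 ≥ 2, which is false.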